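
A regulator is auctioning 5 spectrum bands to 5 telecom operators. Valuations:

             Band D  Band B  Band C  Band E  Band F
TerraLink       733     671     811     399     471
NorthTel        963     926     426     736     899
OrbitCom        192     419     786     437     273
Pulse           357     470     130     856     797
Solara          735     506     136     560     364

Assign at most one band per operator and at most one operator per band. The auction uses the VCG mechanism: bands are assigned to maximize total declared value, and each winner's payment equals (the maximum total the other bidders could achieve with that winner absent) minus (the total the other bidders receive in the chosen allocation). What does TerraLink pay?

TerraLink pays $27M.

Efficient allocation: TerraLink→Band B ($671M), NorthTel→Band F ($899M), OrbitCom→Band C ($786M), Pulse→Band E ($856M), Solara→Band D ($735M); total welfare W = $3947M.
TerraLink receives Band B at value $671M, so the others get W − 671 = $3276M.
Without TerraLink: best allocation of the remaining 4 bidders over all 5 bands is NorthTel→Band B ($926M), OrbitCom→Band C ($786M), Pulse→Band E ($856M), Solara→Band D ($735M), total $3303M.
VCG payment = (others' best without TerraLink) − (others' welfare with TerraLink) = 3303 − 3276 = $27M.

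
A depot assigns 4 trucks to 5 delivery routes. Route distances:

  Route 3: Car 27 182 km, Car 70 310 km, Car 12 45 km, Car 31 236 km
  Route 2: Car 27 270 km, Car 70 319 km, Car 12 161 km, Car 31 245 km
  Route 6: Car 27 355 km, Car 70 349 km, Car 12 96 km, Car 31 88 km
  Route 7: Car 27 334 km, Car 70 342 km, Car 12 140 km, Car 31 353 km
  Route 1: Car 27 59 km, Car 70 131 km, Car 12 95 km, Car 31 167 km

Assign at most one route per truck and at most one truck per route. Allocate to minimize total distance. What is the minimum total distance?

Treat this as an assignment problem: match each truck to one route.
Optimal: Car 27→Route 1 (59 km), Car 70→Route 2 (319 km), Car 12→Route 3 (45 km), Car 31→Route 6 (88 km) — total 59+319+45+88 = 511 km.
Next-best assignment: Car 27→Route 2, Car 70→Route 1, Car 12→Route 3, Car 31→Route 6 = 534 km.
Swapping Car 70↔Car 12 (Car 70→Route 3 310 km, Car 12→Route 2 161 km) adds 107.

Minimum total: 511 km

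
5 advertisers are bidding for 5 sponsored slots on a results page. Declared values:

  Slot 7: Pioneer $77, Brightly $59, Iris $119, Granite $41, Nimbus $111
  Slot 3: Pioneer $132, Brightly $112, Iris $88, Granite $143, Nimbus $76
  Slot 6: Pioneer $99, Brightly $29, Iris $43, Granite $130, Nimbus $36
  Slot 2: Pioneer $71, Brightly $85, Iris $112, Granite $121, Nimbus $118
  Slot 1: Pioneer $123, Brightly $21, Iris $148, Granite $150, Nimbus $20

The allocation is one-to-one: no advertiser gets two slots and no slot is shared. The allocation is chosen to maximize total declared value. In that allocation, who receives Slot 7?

Optimal: Pioneer→Slot 3 ($132), Brightly→Slot 2 ($85), Iris→Slot 1 ($148), Granite→Slot 6 ($130), Nimbus→Slot 7 ($111) — total 132+85+148+130+111 = $606.
Column-greedy (each slot in turn goes to its best remaining advertiser) gives $500, worse by 106.
Nimbus's own top slot is Slot 2 ($118), but forcing Nimbus→Slot 2 and reassigning the rest optimally gives only $602 — worse by 4.

Nimbus receives Slot 7.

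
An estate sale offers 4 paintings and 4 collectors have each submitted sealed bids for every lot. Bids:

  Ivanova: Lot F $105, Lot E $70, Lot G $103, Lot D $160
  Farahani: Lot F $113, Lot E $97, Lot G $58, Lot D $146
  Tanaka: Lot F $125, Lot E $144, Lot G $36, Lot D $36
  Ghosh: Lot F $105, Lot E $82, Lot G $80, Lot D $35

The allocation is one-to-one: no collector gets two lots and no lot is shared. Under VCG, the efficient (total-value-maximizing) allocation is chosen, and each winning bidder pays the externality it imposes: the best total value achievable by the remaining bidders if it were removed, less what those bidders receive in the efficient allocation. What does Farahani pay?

Farahani pays $57.

Efficient allocation: Ivanova→Lot G ($103), Farahani→Lot D ($146), Tanaka→Lot E ($144), Ghosh→Lot F ($105); total welfare W = $498.
Farahani receives Lot D at value $146, so the others get W − 146 = $352.
Without Farahani: best allocation of the remaining 3 bidders over all 4 lots is Ivanova→Lot D ($160), Tanaka→Lot E ($144), Ghosh→Lot F ($105), total $409.
VCG payment = (others' best without Farahani) − (others' welfare with Farahani) = 409 − 352 = $57.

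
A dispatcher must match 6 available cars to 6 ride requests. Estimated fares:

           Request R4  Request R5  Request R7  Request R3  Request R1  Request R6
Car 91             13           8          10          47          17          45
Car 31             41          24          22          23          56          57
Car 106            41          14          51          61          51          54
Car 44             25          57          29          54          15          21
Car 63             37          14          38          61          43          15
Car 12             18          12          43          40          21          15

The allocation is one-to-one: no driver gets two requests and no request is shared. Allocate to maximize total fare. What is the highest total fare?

Optimal: Car 91→Request R6 ($45), Car 31→Request R1 ($56), Car 106→Request R4 ($41), Car 44→Request R5 ($57), Car 63→Request R3 ($61), Car 12→Request R7 ($43) — total 45+56+41+57+61+43 = $303.
Column-greedy (each request in turn goes to its best remaining driver) gives $276, worse by 27.

Max total: $303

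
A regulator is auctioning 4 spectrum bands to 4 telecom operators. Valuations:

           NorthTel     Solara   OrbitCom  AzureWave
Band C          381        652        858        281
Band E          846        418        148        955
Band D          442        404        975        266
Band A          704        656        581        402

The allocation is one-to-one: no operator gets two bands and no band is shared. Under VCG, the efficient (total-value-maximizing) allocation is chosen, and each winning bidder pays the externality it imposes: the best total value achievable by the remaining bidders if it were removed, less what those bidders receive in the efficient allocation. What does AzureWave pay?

Efficient allocation: NorthTel→Band A ($704M), Solara→Band C ($652M), OrbitCom→Band D ($975M), AzureWave→Band E ($955M); total welfare W = $3286M.
AzureWave receives Band E at value $955M, so the others get W − 955 = $2331M.
Without AzureWave: best allocation of the remaining 3 bidders over all 4 bands is NorthTel→Band E ($846M), Solara→Band A ($656M), OrbitCom→Band D ($975M), total $2477M.
VCG payment = (others' best without AzureWave) − (others' welfare with AzureWave) = 2477 − 2331 = $146M.

AzureWave pays $146M.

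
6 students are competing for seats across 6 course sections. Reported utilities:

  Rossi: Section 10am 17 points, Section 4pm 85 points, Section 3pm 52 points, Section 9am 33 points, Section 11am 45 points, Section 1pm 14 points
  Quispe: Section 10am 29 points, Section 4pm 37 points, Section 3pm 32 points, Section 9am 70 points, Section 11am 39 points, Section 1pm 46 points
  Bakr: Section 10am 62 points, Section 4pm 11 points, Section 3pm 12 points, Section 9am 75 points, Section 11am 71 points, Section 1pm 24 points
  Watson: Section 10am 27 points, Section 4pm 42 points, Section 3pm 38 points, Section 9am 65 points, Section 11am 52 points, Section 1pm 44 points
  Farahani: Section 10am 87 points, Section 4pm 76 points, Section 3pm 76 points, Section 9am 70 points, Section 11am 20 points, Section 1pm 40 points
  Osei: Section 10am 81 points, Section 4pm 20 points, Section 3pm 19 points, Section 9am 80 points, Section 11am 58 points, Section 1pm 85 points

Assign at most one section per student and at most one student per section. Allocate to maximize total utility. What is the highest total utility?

Max total: 436 points

This is the linear assignment problem.
Optimal: Rossi→Section 4pm (85 points), Quispe→Section 9am (70 points), Bakr→Section 11am (71 points), Watson→Section 3pm (38 points), Farahani→Section 10am (87 points), Osei→Section 1pm (85 points) — total 85+70+71+38+87+85 = 436 points.
Column-greedy (each section in turn goes to its best remaining student) gives 407 points, worse by 29.
Next-best assignment: Rossi→Section 4pm, Quispe→Section 9am, Bakr→Section 10am, Watson→Section 11am, Farahani→Section 3pm, Osei→Section 1pm = 430 points.
Swapping Osei↔Farahani (Osei→Section 10am 81 points, Farahani→Section 1pm 40 points) loses 51.
Every other assignment is strictly worse.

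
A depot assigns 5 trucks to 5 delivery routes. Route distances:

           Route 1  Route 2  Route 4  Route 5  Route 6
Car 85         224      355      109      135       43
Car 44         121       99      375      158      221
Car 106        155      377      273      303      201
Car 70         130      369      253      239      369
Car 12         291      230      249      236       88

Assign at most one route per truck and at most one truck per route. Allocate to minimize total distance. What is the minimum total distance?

This is the linear assignment problem.
Optimal: Car 85→Route 4 (109 km), Car 44→Route 2 (99 km), Car 106→Route 1 (155 km), Car 70→Route 5 (239 km), Car 12→Route 6 (88 km) — total 109+99+155+239+88 = 690 km.
Row-greedy (each truck in turn takes its cheapest remaining route) gives 785 km, worse by 95.
Next-best assignment: Car 85→Route 5, Car 44→Route 2, Car 106→Route 4, Car 70→Route 1, Car 12→Route 6 = 725 km.

Minimum total: 690 km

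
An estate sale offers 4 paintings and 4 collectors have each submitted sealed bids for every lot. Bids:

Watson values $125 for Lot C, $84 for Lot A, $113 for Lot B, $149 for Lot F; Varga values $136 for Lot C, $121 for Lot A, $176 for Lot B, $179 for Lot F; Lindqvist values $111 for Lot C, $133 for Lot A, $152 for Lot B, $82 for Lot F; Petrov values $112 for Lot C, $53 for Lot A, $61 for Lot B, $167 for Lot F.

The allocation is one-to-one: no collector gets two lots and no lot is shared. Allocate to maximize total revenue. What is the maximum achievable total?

Max total: $601

Optimal: Watson→Lot C ($125), Varga→Lot B ($176), Lindqvist→Lot A ($133), Petrov→Lot F ($167) — total 125+176+133+167 = $601.
Column-greedy (each lot in turn goes to its best remaining collector) gives $549, worse by 52.
Next-best assignment: Watson→Lot F, Varga→Lot B, Lindqvist→Lot A, Petrov→Lot C = $570.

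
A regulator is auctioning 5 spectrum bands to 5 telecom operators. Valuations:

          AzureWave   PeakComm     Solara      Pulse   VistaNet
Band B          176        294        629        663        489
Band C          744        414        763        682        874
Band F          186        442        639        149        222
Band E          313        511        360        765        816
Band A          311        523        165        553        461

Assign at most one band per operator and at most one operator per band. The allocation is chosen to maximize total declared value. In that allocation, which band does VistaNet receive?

VistaNet receives Band E.

Optimal: AzureWave→Band C ($744M), PeakComm→Band A ($523M), Solara→Band F ($639M), Pulse→Band B ($663M), VistaNet→Band E ($816M) — total 744+523+639+663+816 = $3385M.
Column-greedy (each band in turn goes to its best remaining operator) gives $2998M, worse by 387.
No other one-to-one assignment exceeds $3385M.
VistaNet's own top band is Band C ($874M), but forcing VistaNet→Band C and reassigning the rest optimally gives only $3021M — worse by 364.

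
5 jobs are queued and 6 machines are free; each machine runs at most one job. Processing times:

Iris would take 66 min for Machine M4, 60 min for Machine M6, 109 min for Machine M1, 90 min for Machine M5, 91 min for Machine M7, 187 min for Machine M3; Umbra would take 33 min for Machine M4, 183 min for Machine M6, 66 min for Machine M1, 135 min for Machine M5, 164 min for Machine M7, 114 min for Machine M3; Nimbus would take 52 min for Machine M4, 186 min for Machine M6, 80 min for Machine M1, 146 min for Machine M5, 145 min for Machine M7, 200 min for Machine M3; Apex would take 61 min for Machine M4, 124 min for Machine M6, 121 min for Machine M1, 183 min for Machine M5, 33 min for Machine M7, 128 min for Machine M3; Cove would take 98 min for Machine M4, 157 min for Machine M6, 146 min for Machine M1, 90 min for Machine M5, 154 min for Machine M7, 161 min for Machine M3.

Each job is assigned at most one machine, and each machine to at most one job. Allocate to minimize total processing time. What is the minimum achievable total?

This is the linear assignment problem.
Optimal: Iris→Machine M6 (60 min), Umbra→Machine M4 (33 min), Nimbus→Machine M1 (80 min), Apex→Machine M7 (33 min), Cove→Machine M5 (90 min) — total 60+33+80+33+90 = 296 min.
Next-best assignment: Iris→Machine M6, Umbra→Machine M1, Nimbus→Machine M4, Apex→Machine M7, Cove→Machine M5 = 301 min.
Swapping Apex↔Cove (Apex→Machine M5 183 min, Cove→Machine M7 154 min) adds 214.

Min total: 296 min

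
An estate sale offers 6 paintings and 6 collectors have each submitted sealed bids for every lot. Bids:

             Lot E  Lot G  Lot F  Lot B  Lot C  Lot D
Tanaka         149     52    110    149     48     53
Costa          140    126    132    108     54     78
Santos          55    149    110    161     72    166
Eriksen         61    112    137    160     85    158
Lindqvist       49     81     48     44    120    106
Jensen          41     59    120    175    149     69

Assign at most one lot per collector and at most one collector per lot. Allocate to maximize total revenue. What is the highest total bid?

Optimal: Tanaka→Lot E ($149), Costa→Lot F ($132), Santos→Lot G ($149), Eriksen→Lot D ($158), Lindqvist→Lot C ($120), Jensen→Lot B ($175) — total 149+132+149+158+120+175 = $883.
Row-greedy (each collector in turn takes its best remaining lot) gives $786, worse by 97.
Every other assignment is strictly worse.

Maximum total: $883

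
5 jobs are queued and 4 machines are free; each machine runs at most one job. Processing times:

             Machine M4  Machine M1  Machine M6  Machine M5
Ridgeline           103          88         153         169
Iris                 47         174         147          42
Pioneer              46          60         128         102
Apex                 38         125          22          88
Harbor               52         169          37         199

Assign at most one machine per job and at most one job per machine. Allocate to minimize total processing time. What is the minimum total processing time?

Minimum total: 176 min

Optimal: Harbor→Machine M4 (52 min), Pioneer→Machine M1 (60 min), Apex→Machine M6 (22 min), Iris→Machine M5 (42 min) — total 52+60+22+42 = 176 min.
Min-entry greedy (repeatedly take the single cheapest remaining cell) gives 198 min, worse by 22.
Swapping Iris↔Pioneer (Iris→Machine M1 174 min, Pioneer→Machine M5 102 min) adds 174.
No other one-to-one assignment undercuts 176 min.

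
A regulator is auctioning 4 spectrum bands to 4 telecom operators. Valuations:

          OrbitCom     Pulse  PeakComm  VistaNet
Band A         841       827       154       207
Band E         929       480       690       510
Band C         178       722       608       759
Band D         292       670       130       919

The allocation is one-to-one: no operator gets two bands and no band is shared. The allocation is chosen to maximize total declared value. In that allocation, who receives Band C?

This is the linear assignment problem.
Optimal: OrbitCom→Band E ($929M), Pulse→Band A ($827M), PeakComm→Band C ($608M), VistaNet→Band D ($919M) — total 929+827+608+919 = $3283M.
No other one-to-one assignment exceeds $3283M.
PeakComm's own top band is Band E ($690M), but forcing PeakComm→Band E and reassigning the rest optimally gives only $3172M — worse by 111.

PeakComm receives Band C.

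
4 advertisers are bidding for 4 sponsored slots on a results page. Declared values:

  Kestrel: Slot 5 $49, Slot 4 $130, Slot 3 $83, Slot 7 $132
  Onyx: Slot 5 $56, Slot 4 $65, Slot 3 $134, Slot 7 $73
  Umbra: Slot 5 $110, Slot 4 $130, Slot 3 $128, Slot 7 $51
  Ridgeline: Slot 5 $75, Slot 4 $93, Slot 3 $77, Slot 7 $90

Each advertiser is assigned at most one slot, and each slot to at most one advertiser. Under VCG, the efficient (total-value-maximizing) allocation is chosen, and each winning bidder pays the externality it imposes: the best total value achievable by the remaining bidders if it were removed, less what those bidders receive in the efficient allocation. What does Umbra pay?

Efficient allocation: Kestrel→Slot 7 ($132), Onyx→Slot 3 ($134), Umbra→Slot 4 ($130), Ridgeline→Slot 5 ($75); total welfare W = $471.
Umbra receives Slot 4 at value $130, so the others get W − 130 = $341.
Without Umbra: best allocation of the remaining 3 bidders over all 4 slots is Kestrel→Slot 7 ($132), Onyx→Slot 3 ($134), Ridgeline→Slot 4 ($93), total $359.
VCG payment = (others' best without Umbra) − (others' welfare with Umbra) = 359 − 341 = $18.

Umbra pays $18.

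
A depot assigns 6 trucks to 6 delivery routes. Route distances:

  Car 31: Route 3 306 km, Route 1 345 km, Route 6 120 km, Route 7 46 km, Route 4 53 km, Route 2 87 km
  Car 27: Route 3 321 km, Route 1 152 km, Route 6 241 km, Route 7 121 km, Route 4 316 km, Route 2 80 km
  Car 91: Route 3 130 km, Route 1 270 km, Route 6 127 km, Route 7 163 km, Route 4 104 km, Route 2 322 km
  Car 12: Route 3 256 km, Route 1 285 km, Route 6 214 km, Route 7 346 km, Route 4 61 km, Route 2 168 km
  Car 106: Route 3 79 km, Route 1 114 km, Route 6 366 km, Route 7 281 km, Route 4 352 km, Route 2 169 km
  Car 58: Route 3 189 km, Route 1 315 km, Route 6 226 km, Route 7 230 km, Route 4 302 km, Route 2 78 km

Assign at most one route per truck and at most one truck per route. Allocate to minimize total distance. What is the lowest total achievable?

Treat this as an assignment problem: match each truck to one route.
Optimal: Car 31→Route 7 (46 km), Car 27→Route 1 (152 km), Car 91→Route 6 (127 km), Car 12→Route 4 (61 km), Car 106→Route 3 (79 km), Car 58→Route 2 (78 km) — total 46+152+127+61+79+78 = 543 km.
Column-greedy (each route in turn goes to its cheapest remaining truck) gives 653 km, worse by 110.

Min total: 543 km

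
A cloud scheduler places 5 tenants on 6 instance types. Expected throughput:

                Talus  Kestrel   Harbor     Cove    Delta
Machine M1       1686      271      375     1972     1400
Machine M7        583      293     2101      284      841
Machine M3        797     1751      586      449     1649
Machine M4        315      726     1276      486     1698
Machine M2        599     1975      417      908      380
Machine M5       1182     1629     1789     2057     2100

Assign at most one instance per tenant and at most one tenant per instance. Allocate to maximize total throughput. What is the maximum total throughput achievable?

Max total: 9517 ops/s

Optimal: Talus→Machine M1 (1686 ops/s), Kestrel→Machine M2 (1975 ops/s), Harbor→Machine M7 (2101 ops/s), Cove→Machine M5 (2057 ops/s), Delta→Machine M4 (1698 ops/s) — total 1686+1975+2101+2057+1698 = 9517 ops/s.
Max-entry greedy (repeatedly take the single best remaining cell) gives 8945 ops/s, worse by 572.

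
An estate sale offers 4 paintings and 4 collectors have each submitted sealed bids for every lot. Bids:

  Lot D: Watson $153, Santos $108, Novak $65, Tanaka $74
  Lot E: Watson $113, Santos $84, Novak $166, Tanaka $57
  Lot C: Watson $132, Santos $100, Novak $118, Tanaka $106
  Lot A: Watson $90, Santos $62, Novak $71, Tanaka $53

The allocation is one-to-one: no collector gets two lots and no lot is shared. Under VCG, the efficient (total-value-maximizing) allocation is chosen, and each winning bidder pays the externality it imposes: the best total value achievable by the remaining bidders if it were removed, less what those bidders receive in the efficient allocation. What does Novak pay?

Novak pays $22.

Efficient allocation: Watson→Lot D ($153), Santos→Lot A ($62), Novak→Lot E ($166), Tanaka→Lot C ($106); total welfare W = $487.
Novak receives Lot E at value $166, so the others get W − 166 = $321.
Without Novak: best allocation of the remaining 3 bidders over all 4 lots is Watson→Lot D ($153), Santos→Lot E ($84), Tanaka→Lot C ($106), total $343.
VCG payment = (others' best without Novak) − (others' welfare with Novak) = 343 − 321 = $22.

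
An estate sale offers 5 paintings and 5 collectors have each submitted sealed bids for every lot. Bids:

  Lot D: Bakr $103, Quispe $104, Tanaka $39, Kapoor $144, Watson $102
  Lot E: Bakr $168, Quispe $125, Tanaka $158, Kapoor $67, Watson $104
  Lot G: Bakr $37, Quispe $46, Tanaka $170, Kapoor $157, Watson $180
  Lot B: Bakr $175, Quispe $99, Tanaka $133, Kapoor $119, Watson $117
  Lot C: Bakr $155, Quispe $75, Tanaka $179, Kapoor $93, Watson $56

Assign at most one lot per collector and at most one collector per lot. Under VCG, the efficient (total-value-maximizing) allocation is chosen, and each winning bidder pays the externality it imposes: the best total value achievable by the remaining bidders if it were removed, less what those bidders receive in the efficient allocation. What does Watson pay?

Efficient allocation: Bakr→Lot B ($175), Quispe→Lot E ($125), Tanaka→Lot C ($179), Kapoor→Lot D ($144), Watson→Lot G ($180); total welfare W = $803.
Watson receives Lot G at value $180, so the others get W − 180 = $623.
Without Watson: best allocation of the remaining 4 bidders over all 5 lots is Bakr→Lot B ($175), Quispe→Lot E ($125), Tanaka→Lot C ($179), Kapoor→Lot G ($157), total $636.
VCG payment = (others' best without Watson) − (others' welfare with Watson) = 636 − 623 = $13.

Watson pays $13.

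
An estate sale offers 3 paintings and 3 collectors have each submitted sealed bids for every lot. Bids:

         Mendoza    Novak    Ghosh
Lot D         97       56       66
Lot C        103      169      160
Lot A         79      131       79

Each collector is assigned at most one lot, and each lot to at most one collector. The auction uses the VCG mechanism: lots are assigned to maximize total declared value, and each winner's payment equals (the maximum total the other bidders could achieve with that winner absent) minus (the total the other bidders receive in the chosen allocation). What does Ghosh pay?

Efficient allocation: Mendoza→Lot D ($97), Novak→Lot A ($131), Ghosh→Lot C ($160); total welfare W = $388.
Ghosh receives Lot C at value $160, so the others get W − 160 = $228.
Without Ghosh: best allocation of the remaining 2 bidders over all 3 lots is Mendoza→Lot D ($97), Novak→Lot C ($169), total $266.
VCG payment = (others' best without Ghosh) − (others' welfare with Ghosh) = 266 − 228 = $38.

Ghosh pays $38.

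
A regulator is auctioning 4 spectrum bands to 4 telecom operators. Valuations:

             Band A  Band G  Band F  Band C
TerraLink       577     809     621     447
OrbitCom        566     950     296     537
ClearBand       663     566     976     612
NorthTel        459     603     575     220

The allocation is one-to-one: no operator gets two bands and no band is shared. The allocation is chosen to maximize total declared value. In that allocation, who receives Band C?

This is the linear assignment problem.
Optimal: TerraLink→Band C ($447M), OrbitCom→Band G ($950M), ClearBand→Band F ($976M), NorthTel→Band A ($459M) — total 447+950+976+459 = $2832M.
Next-best assignment: TerraLink→Band G, OrbitCom→Band C, ClearBand→Band F, NorthTel→Band A = $2781M.
TerraLink's own top band is Band G ($809M), but forcing TerraLink→Band G and reassigning the rest optimally gives only $2781M — worse by 51.

TerraLink receives Band C.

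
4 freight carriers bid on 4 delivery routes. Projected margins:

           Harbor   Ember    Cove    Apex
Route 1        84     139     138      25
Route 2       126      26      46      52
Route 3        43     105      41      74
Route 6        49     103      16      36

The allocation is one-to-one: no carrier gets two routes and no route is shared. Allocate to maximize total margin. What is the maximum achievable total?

Max total: $441k

Optimal: Harbor→Route 2 ($126k), Ember→Route 6 ($103k), Cove→Route 1 ($138k), Apex→Route 3 ($74k) — total 126+103+138+74 = $441k.
Column-greedy (each route in turn goes to its best remaining carrier) gives $355k, worse by 86.
Every other assignment is strictly worse.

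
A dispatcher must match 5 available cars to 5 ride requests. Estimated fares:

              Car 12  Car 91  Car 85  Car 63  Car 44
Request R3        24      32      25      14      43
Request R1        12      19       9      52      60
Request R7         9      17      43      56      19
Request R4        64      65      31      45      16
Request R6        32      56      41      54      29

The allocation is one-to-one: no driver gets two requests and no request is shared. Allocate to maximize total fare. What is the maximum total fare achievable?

Max total: $261

Optimal: Car 12→Request R4 ($64), Car 91→Request R6 ($56), Car 85→Request R3 ($25), Car 63→Request R7 ($56), Car 44→Request R1 ($60) — total 64+56+25+56+60 = $261.
Column-greedy (each request in turn goes to its best remaining driver) gives $235, worse by 26.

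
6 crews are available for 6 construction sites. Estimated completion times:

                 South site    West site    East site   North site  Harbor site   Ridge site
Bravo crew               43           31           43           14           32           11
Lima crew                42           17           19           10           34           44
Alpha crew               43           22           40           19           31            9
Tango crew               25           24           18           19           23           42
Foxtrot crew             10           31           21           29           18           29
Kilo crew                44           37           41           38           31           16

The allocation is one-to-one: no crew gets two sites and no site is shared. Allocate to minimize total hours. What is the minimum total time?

Treat this as an assignment problem: match each crew to one site.
Optimal: Bravo crew→North site (14 hours), Lima crew→West site (17 hours), Alpha crew→Ridge site (9 hours), Tango crew→East site (18 hours), Foxtrot crew→South site (10 hours), Kilo crew→Harbor site (31 hours) — total 14+17+9+18+10+31 = 99 hours.

Min total: 99 hours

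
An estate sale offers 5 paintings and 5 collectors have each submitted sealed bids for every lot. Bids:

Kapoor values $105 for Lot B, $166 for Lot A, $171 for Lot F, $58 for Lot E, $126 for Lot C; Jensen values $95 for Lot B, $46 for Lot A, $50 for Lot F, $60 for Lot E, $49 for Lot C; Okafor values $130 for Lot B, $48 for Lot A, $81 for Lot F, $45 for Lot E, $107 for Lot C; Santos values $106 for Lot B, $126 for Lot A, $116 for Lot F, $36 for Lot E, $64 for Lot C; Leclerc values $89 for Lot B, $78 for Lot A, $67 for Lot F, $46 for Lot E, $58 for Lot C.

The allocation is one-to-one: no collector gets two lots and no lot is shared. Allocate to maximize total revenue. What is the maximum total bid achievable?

Maximum total: $553

Optimal: Kapoor→Lot F ($171), Jensen→Lot E ($60), Okafor→Lot C ($107), Santos→Lot A ($126), Leclerc→Lot B ($89) — total 171+60+107+126+89 = $553.
Max-entry greedy (repeatedly take the single best remaining cell) gives $545, worse by 8.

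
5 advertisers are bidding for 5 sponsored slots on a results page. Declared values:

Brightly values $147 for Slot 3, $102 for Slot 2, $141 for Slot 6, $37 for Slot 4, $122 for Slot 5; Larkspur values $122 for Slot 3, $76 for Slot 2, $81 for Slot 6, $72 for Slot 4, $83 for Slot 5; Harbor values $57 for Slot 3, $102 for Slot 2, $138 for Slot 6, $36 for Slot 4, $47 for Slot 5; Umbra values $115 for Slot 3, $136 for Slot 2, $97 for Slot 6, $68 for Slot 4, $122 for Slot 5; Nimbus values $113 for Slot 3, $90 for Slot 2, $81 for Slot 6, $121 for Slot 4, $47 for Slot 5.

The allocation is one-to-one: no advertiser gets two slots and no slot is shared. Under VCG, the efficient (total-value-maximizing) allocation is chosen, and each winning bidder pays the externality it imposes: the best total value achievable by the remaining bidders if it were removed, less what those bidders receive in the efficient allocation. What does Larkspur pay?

Larkspur pays $25.

Efficient allocation: Brightly→Slot 5 ($122), Larkspur→Slot 3 ($122), Harbor→Slot 6 ($138), Umbra→Slot 2 ($136), Nimbus→Slot 4 ($121); total welfare W = $639.
Larkspur receives Slot 3 at value $122, so the others get W − 122 = $517.
Without Larkspur: best allocation of the remaining 4 bidders over all 5 slots is Brightly→Slot 3 ($147), Harbor→Slot 6 ($138), Umbra→Slot 2 ($136), Nimbus→Slot 4 ($121), total $542.
VCG payment = (others' best without Larkspur) − (others' welfare with Larkspur) = 542 − 517 = $25.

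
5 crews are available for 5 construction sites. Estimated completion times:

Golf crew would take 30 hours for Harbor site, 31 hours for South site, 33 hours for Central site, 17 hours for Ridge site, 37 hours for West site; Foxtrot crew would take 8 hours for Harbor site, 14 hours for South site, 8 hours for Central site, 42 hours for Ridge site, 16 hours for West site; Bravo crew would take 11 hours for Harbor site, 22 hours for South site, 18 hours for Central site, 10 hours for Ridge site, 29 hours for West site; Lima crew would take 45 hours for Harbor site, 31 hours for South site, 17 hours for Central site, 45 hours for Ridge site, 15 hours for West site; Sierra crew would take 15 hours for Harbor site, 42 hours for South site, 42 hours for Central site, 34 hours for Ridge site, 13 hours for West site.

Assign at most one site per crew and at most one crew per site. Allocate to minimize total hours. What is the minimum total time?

This is the linear assignment problem.
Optimal: Golf crew→Ridge site (17 hours), Foxtrot crew→South site (14 hours), Bravo crew→Harbor site (11 hours), Lima crew→Central site (17 hours), Sierra crew→West site (13 hours) — total 17+14+11+17+13 = 72 hours.
Column-greedy (each site in turn goes to its cheapest remaining crew) gives 77 hours, worse by 5.
Next-best assignment: Golf crew→Ridge site, Foxtrot crew→Harbor site, Bravo crew→South site, Lima crew→Central site, Sierra crew→West site = 77 hours.
No other one-to-one assignment undercuts 72 hours.

Min total: 72 hours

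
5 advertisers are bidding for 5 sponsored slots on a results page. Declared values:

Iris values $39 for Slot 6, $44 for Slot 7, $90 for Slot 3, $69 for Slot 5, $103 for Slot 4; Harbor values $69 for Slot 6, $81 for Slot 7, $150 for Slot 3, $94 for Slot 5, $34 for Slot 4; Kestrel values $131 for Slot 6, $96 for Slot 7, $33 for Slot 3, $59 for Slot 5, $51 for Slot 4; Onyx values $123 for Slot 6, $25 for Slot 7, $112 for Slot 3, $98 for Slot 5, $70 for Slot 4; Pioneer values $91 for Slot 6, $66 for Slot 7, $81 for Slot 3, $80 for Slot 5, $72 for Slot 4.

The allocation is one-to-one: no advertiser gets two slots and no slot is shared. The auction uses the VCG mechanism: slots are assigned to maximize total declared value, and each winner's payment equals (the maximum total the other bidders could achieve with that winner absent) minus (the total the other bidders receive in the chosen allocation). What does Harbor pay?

Efficient allocation: Iris→Slot 4 ($103), Harbor→Slot 3 ($150), Kestrel→Slot 7 ($96), Onyx→Slot 6 ($123), Pioneer→Slot 5 ($80); total welfare W = $552.
Harbor receives Slot 3 at value $150, so the others get W − 150 = $402.
Without Harbor: best allocation of the remaining 4 bidders over all 5 slots is Iris→Slot 4 ($103), Kestrel→Slot 6 ($131), Onyx→Slot 3 ($112), Pioneer→Slot 5 ($80), total $426.
VCG payment = (others' best without Harbor) − (others' welfare with Harbor) = 426 − 402 = $24.

Harbor pays $24.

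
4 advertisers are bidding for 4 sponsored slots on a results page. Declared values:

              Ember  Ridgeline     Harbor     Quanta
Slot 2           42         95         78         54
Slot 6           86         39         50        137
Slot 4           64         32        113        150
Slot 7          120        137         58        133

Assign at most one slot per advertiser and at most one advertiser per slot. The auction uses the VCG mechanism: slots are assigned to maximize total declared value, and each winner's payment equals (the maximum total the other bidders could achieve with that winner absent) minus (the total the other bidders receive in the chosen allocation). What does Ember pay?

Efficient allocation: Ember→Slot 7 ($120), Ridgeline→Slot 2 ($95), Harbor→Slot 4 ($113), Quanta→Slot 6 ($137); total welfare W = $465.
Ember receives Slot 7 at value $120, so the others get W − 120 = $345.
Without Ember: best allocation of the remaining 3 bidders over all 4 slots is Ridgeline→Slot 7 ($137), Harbor→Slot 4 ($113), Quanta→Slot 6 ($137), total $387.
VCG payment = (others' best without Ember) − (others' welfare with Ember) = 387 − 345 = $42.

Ember pays $42.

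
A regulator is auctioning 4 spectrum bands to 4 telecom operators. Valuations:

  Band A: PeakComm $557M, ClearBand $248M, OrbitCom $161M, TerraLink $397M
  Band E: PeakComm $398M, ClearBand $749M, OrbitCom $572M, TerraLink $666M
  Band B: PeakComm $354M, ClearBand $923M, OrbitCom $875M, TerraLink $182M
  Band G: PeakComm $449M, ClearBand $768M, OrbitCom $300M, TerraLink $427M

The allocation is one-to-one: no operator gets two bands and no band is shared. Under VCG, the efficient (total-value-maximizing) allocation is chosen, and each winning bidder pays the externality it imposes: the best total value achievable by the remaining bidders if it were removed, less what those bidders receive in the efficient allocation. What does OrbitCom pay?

Efficient allocation: PeakComm→Band A ($557M), ClearBand→Band G ($768M), OrbitCom→Band B ($875M), TerraLink→Band E ($666M); total welfare W = $2866M.
OrbitCom receives Band B at value $875M, so the others get W − 875 = $1991M.
Without OrbitCom: best allocation of the remaining 3 bidders over all 4 bands is PeakComm→Band A ($557M), ClearBand→Band B ($923M), TerraLink→Band E ($666M), total $2146M.
VCG payment = (others' best without OrbitCom) − (others' welfare with OrbitCom) = 2146 − 1991 = $155M.

OrbitCom pays $155M.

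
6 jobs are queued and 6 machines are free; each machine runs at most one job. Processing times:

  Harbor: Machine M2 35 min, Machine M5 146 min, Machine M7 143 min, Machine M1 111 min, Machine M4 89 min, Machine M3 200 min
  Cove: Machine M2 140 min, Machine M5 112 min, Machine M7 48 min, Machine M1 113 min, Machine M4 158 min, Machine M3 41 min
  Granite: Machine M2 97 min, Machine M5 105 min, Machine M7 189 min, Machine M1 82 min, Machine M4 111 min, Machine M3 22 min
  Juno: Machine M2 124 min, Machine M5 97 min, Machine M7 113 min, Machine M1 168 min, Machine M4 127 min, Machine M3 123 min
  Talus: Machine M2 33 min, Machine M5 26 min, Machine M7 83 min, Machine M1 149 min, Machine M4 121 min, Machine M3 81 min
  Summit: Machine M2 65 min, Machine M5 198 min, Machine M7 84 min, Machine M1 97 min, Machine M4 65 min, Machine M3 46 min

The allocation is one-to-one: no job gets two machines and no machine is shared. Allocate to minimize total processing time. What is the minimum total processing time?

Treat this as an assignment problem: match each job to one machine.
Optimal: Harbor→Machine M2 (35 min), Cove→Machine M7 (48 min), Granite→Machine M3 (22 min), Juno→Machine M4 (127 min), Talus→Machine M5 (26 min), Summit→Machine M1 (97 min) — total 35+48+22+127+26+97 = 355 min.
Row-greedy (each job in turn takes its cheapest remaining machine) gives 403 min, worse by 48.
Next-best assignment: Harbor→Machine M2, Cove→Machine M3, Granite→Machine M1, Juno→Machine M7, Talus→Machine M5, Summit→Machine M4 = 362 min.
No other one-to-one assignment undercuts 355 min.

Min total: 355 min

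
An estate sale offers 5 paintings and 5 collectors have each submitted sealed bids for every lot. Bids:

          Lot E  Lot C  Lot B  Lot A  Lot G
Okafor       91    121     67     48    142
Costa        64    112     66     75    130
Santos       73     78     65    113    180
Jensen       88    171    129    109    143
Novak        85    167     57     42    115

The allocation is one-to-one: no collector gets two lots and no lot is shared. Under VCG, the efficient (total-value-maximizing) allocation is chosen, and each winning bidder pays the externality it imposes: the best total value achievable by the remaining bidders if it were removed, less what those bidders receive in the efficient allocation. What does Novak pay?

Novak pays $42.

Efficient allocation: Okafor→Lot E ($91), Costa→Lot A ($75), Santos→Lot G ($180), Jensen→Lot B ($129), Novak→Lot C ($167); total welfare W = $642.
Novak receives Lot C at value $167, so the others get W − 167 = $475.
Without Novak: best allocation of the remaining 4 bidders over all 5 lots is Okafor→Lot E ($91), Costa→Lot A ($75), Santos→Lot G ($180), Jensen→Lot C ($171), total $517.
VCG payment = (others' best without Novak) − (others' welfare with Novak) = 517 − 475 = $42.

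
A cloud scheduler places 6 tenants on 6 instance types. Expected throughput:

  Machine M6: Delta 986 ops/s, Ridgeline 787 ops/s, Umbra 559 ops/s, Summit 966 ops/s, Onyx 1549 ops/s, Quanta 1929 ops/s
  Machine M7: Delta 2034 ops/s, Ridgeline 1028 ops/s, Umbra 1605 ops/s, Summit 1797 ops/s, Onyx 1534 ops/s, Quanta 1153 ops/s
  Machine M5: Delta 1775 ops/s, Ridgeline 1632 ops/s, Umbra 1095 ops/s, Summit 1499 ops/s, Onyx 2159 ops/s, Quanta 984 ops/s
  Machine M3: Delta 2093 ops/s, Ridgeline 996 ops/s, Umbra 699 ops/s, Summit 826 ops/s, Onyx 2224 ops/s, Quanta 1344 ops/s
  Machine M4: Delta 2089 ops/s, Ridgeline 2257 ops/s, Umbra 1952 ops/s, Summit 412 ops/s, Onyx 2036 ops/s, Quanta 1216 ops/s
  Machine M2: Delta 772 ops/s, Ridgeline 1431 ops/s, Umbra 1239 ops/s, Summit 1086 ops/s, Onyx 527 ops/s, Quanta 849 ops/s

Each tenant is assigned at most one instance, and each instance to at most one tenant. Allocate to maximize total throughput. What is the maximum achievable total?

Maximum total: 11474 ops/s

Optimal: Delta→Machine M3 (2093 ops/s), Ridgeline→Machine M4 (2257 ops/s), Umbra→Machine M2 (1239 ops/s), Summit→Machine M7 (1797 ops/s), Onyx→Machine M5 (2159 ops/s), Quanta→Machine M6 (1929 ops/s) — total 2093+2257+1239+1797+2159+1929 = 11474 ops/s.
Max-entry greedy (repeatedly take the single best remaining cell) gives 11182 ops/s, worse by 292.
Next-best assignment: Delta→Machine M3, Ridgeline→Machine M2, Umbra→Machine M4, Summit→Machine M7, Onyx→Machine M5, Quanta→Machine M6 = 11361 ops/s.
Swapping Onyx↔Ridgeline (Onyx→Machine M4 2036 ops/s, Ridgeline→Machine M5 1632 ops/s) loses 748.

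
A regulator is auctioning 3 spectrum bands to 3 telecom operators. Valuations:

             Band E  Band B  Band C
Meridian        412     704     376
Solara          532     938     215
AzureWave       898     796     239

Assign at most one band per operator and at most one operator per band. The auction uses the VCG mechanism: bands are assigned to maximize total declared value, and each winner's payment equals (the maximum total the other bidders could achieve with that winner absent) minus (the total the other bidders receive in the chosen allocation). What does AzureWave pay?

AzureWave pays $36M.

Efficient allocation: Meridian→Band C ($376M), Solara→Band B ($938M), AzureWave→Band E ($898M); total welfare W = $2212M.
AzureWave receives Band E at value $898M, so the others get W − 898 = $1314M.
Without AzureWave: best allocation of the remaining 2 bidders over all 3 bands is Meridian→Band E ($412M), Solara→Band B ($938M), total $1350M.
VCG payment = (others' best without AzureWave) − (others' welfare with AzureWave) = 1350 − 1314 = $36M.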